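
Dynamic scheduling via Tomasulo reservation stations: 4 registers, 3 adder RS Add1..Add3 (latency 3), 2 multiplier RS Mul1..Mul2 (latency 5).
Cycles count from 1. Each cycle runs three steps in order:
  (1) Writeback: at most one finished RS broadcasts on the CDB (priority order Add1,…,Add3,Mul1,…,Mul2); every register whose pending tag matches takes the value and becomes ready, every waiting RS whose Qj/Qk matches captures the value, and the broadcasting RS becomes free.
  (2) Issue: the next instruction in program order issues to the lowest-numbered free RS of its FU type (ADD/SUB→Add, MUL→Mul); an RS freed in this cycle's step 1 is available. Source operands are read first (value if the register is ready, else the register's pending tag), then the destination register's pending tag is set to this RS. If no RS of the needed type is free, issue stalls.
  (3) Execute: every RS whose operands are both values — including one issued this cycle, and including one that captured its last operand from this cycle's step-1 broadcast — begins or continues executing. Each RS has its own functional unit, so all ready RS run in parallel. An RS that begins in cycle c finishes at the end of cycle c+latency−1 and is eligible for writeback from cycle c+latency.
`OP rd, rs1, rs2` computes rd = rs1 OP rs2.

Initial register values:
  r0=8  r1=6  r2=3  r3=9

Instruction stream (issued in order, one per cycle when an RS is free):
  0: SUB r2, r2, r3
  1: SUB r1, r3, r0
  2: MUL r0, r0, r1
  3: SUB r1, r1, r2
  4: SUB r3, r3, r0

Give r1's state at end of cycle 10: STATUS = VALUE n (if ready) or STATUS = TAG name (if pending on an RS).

STATUS = VALUE 7

cycle 1: issue SUB r2<-Add1 // r0:8,r1:6,r2:Add1,r3:9
cycle 2: issue SUB r1<-Add2 // r0:8,r1:Add2,r2:Add1,r3:9
cycle 3: issue MUL r0<-Mul1 // r0:Mul1,r1:Add2,r2:Add1,r3:9
cycle 4: CDB Add1=-6; issue SUB r1<-Add1 // r0:Mul1,r1:Add1,r2:-6,r3:9
cycle 5: CDB Add2=1; issue SUB r3<-Add2 // r0:Mul1,r1:Add1,r2:-6,r3:Add2
cycle 6: - // r0:Mul1,r1:Add1,r2:-6,r3:Add2
cycle 7: - // r0:Mul1,r1:Add1,r2:-6,r3:Add2
cycle 8: CDB Add1=7 // r0:Mul1,r1:7,r2:-6,r3:Add2
cycle 9: - // r0:Mul1,r1:7,r2:-6,r3:Add2
cycle 10: CDB Mul1=8 // r0:8,r1:7,r2:-6,r3:Add2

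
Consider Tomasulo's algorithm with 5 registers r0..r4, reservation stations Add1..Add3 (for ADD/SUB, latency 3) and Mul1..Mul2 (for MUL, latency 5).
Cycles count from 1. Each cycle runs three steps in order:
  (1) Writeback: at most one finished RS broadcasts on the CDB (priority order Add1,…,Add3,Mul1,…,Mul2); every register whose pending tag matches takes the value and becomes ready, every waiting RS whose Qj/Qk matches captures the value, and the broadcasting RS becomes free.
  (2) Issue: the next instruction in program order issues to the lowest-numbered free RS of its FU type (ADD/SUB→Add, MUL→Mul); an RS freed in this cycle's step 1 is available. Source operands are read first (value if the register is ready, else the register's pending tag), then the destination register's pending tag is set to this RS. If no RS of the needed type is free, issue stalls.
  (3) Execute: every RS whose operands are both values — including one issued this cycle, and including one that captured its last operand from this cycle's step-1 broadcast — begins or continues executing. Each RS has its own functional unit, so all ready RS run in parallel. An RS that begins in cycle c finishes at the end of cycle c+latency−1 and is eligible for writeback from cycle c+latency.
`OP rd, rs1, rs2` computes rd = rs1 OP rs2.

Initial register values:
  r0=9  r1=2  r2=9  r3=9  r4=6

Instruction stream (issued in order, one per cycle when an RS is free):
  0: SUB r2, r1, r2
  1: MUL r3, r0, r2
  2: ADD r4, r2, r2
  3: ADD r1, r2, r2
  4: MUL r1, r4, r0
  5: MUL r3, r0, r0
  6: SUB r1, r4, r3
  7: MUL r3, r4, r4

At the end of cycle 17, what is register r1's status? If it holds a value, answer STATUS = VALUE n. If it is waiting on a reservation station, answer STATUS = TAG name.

  c1: issue SUB r2<-Add1  regs: r0:9,r1:2,r2:Add1,r3:9,r4:6
  c2: issue MUL r3<-Mul1  regs: r0:9,r1:2,r2:Add1,r3:Mul1,r4:6
  c3: issue ADD r4<-Add2  regs: r0:9,r1:2,r2:Add1,r3:Mul1,r4:Add2
  c4: CDB Add1=-7; issue ADD r1<-Add1  regs: r0:9,r1:Add1,r2:-7,r3:Mul1,r4:Add2
  c5: issue MUL r1<-Mul2  regs: r0:9,r1:Mul2,r2:-7,r3:Mul1,r4:Add2
  c6: stall  regs: r0:9,r1:Mul2,r2:-7,r3:Mul1,r4:Add2
  c7: CDB Add1=-14; stall  regs: r0:9,r1:Mul2,r2:-7,r3:Mul1,r4:Add2
  c8: CDB Add2=-14; stall  regs: r0:9,r1:Mul2,r2:-7,r3:Mul1,r4:-14
  c9: CDB Mul1=-63; issue MUL r3<-Mul1  regs: r0:9,r1:Mul2,r2:-7,r3:Mul1,r4:-14
  c10: issue SUB r1<-Add1  regs: r0:9,r1:Add1,r2:-7,r3:Mul1,r4:-14
  c11: stall  regs: r0:9,r1:Add1,r2:-7,r3:Mul1,r4:-14
  c12: stall  regs: r0:9,r1:Add1,r2:-7,r3:Mul1,r4:-14
  c13: CDB Mul2=-126; issue MUL r3<-Mul2  regs: r0:9,r1:Add1,r2:-7,r3:Mul2,r4:-14
  c14: CDB Mul1=81  regs: r0:9,r1:Add1,r2:-7,r3:Mul2,r4:-14
  c15: -  regs: r0:9,r1:Add1,r2:-7,r3:Mul2,r4:-14
  c16: -  regs: r0:9,r1:Add1,r2:-7,r3:Mul2,r4:-14
  c17: CDB Add1=-95  regs: r0:9,r1:-95,r2:-7,r3:Mul2,r4:-14

STATUS = VALUE -95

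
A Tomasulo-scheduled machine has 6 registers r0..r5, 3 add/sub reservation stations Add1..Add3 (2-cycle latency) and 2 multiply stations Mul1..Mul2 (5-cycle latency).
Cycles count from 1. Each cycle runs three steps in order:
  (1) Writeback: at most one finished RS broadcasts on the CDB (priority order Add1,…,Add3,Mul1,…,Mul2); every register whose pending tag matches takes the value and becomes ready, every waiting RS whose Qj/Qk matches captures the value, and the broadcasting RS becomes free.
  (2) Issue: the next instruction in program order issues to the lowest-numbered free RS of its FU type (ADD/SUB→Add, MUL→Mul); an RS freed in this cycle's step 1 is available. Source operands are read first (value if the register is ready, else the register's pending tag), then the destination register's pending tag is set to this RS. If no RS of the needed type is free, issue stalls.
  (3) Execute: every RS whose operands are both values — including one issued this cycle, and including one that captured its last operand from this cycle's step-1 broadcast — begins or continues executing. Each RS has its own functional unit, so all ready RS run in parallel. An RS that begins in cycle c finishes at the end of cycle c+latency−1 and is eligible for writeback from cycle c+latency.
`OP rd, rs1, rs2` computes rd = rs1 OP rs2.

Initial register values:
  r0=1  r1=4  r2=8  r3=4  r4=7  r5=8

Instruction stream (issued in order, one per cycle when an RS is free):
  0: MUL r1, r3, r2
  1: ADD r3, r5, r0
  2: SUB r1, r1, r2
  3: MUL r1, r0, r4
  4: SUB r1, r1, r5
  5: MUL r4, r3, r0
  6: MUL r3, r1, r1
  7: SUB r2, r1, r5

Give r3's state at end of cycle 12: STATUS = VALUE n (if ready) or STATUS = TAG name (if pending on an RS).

c1: issue MUL r1<-Mul1 | r0:1,r1:Mul1,r2:8,r3:4,r4:7,r5:8
c2: issue ADD r3<-Add1 | r0:1,r1:Mul1,r2:8,r3:Add1,r4:7,r5:8
c3: issue SUB r1<-Add2 | r0:1,r1:Add2,r2:8,r3:Add1,r4:7,r5:8
c4: CDB Add1=9; issue MUL r1<-Mul2 | r0:1,r1:Mul2,r2:8,r3:9,r4:7,r5:8
c5: issue SUB r1<-Add1 | r0:1,r1:Add1,r2:8,r3:9,r4:7,r5:8
c6: CDB Mul1=32; issue MUL r4<-Mul1 | r0:1,r1:Add1,r2:8,r3:9,r4:Mul1,r5:8
c7: stall | r0:1,r1:Add1,r2:8,r3:9,r4:Mul1,r5:8
c8: CDB Add2=24; stall | r0:1,r1:Add1,r2:8,r3:9,r4:Mul1,r5:8
c9: CDB Mul2=7; issue MUL r3<-Mul2 | r0:1,r1:Add1,r2:8,r3:Mul2,r4:Mul1,r5:8
c10: issue SUB r2<-Add2 | r0:1,r1:Add1,r2:Add2,r3:Mul2,r4:Mul1,r5:8
c11: CDB Add1=-1 | r0:1,r1:-1,r2:Add2,r3:Mul2,r4:Mul1,r5:8
c12: CDB Mul1=9 | r0:1,r1:-1,r2:Add2,r3:Mul2,r4:9,r5:8

STATUS = TAG Mul2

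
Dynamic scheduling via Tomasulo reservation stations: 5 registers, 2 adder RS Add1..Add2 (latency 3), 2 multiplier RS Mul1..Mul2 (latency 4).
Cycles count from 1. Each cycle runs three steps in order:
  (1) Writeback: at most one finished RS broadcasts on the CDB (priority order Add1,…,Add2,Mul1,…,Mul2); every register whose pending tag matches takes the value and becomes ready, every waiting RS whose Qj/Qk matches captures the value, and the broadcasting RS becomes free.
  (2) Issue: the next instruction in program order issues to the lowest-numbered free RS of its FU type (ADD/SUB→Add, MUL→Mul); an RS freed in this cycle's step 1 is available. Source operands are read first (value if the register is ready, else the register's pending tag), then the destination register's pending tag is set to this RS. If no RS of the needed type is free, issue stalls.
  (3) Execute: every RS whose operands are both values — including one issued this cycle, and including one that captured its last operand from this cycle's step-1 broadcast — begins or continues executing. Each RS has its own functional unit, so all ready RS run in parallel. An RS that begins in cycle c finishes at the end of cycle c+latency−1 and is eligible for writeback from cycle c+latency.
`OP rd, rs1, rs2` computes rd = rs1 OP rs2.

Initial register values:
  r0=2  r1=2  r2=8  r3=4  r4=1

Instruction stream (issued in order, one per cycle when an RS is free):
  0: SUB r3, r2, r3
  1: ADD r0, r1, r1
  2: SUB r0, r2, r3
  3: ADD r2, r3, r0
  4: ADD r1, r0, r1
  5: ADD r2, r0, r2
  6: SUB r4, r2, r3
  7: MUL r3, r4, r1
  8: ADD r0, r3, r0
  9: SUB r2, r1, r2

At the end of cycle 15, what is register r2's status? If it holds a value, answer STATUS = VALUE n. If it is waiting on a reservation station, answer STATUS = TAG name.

STATUS = VALUE 12

cycle 1: issue SUB r3<-Add1 // r0:2,r1:2,r2:8,r3:Add1,r4:1
cycle 2: issue ADD r0<-Add2 // r0:Add2,r1:2,r2:8,r3:Add1,r4:1
cycle 3: stall // r0:Add2,r1:2,r2:8,r3:Add1,r4:1
cycle 4: CDB Add1=4; issue SUB r0<-Add1 // r0:Add1,r1:2,r2:8,r3:4,r4:1
cycle 5: CDB Add2=4; issue ADD r2<-Add2 // r0:Add1,r1:2,r2:Add2,r3:4,r4:1
cycle 6: stall // r0:Add1,r1:2,r2:Add2,r3:4,r4:1
cycle 7: CDB Add1=4; issue ADD r1<-Add1 // r0:4,r1:Add1,r2:Add2,r3:4,r4:1
cycle 8: stall // r0:4,r1:Add1,r2:Add2,r3:4,r4:1
cycle 9: stall // r0:4,r1:Add1,r2:Add2,r3:4,r4:1
cycle 10: CDB Add1=6; issue ADD r2<-Add1 // r0:4,r1:6,r2:Add1,r3:4,r4:1
cycle 11: CDB Add2=8; issue SUB r4<-Add2 // r0:4,r1:6,r2:Add1,r3:4,r4:Add2
cycle 12: issue MUL r3<-Mul1 // r0:4,r1:6,r2:Add1,r3:Mul1,r4:Add2
cycle 13: stall // r0:4,r1:6,r2:Add1,r3:Mul1,r4:Add2
cycle 14: CDB Add1=12; issue ADD r0<-Add1 // r0:Add1,r1:6,r2:12,r3:Mul1,r4:Add2
cycle 15: stall // r0:Add1,r1:6,r2:12,r3:Mul1,r4:Add2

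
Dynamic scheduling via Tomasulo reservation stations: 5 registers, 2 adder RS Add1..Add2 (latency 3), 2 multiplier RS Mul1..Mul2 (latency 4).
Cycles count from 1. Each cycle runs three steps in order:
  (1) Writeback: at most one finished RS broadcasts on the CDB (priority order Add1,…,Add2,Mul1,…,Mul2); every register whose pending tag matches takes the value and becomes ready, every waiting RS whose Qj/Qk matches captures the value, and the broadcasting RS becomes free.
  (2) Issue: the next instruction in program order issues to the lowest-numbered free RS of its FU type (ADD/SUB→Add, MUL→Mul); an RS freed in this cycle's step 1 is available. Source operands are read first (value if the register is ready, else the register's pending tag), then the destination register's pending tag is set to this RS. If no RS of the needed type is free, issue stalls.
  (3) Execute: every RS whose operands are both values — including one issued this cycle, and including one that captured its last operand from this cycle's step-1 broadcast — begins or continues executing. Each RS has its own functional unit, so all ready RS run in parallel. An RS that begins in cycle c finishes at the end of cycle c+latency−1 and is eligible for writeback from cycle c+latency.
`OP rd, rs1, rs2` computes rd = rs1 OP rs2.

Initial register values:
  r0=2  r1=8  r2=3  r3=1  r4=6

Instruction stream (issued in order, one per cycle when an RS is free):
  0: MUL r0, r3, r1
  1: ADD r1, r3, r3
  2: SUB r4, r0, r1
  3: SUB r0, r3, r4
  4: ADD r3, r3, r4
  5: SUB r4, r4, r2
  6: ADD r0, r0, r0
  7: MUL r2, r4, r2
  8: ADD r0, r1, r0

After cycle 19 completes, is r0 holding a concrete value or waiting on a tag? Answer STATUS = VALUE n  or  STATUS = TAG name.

  c1: issue MUL r0<-Mul1  regs: r0:Mul1,r1:8,r2:3,r3:1,r4:6
  c2: issue ADD r1<-Add1  regs: r0:Mul1,r1:Add1,r2:3,r3:1,r4:6
  c3: issue SUB r4<-Add2  regs: r0:Mul1,r1:Add1,r2:3,r3:1,r4:Add2
  c4: stall  regs: r0:Mul1,r1:Add1,r2:3,r3:1,r4:Add2
  c5: CDB Add1=2; issue SUB r0<-Add1  regs: r0:Add1,r1:2,r2:3,r3:1,r4:Add2
  c6: CDB Mul1=8; stall  regs: r0:Add1,r1:2,r2:3,r3:1,r4:Add2
  c7: stall  regs: r0:Add1,r1:2,r2:3,r3:1,r4:Add2
  c8: stall  regs: r0:Add1,r1:2,r2:3,r3:1,r4:Add2
  c9: CDB Add2=6; issue ADD r3<-Add2  regs: r0:Add1,r1:2,r2:3,r3:Add2,r4:6
  c10: stall  regs: r0:Add1,r1:2,r2:3,r3:Add2,r4:6
  c11: stall  regs: r0:Add1,r1:2,r2:3,r3:Add2,r4:6
  c12: CDB Add1=-5; issue SUB r4<-Add1  regs: r0:-5,r1:2,r2:3,r3:Add2,r4:Add1
  c13: CDB Add2=7; issue ADD r0<-Add2  regs: r0:Add2,r1:2,r2:3,r3:7,r4:Add1
  c14: issue MUL r2<-Mul1  regs: r0:Add2,r1:2,r2:Mul1,r3:7,r4:Add1
  c15: CDB Add1=3; issue ADD r0<-Add1  regs: r0:Add1,r1:2,r2:Mul1,r3:7,r4:3
  c16: CDB Add2=-10  regs: r0:Add1,r1:2,r2:Mul1,r3:7,r4:3
  c17: -  regs: r0:Add1,r1:2,r2:Mul1,r3:7,r4:3
  c18: -  regs: r0:Add1,r1:2,r2:Mul1,r3:7,r4:3
  c19: CDB Add1=-8  regs: r0:-8,r1:2,r2:Mul1,r3:7,r4:3

STATUS = VALUE -8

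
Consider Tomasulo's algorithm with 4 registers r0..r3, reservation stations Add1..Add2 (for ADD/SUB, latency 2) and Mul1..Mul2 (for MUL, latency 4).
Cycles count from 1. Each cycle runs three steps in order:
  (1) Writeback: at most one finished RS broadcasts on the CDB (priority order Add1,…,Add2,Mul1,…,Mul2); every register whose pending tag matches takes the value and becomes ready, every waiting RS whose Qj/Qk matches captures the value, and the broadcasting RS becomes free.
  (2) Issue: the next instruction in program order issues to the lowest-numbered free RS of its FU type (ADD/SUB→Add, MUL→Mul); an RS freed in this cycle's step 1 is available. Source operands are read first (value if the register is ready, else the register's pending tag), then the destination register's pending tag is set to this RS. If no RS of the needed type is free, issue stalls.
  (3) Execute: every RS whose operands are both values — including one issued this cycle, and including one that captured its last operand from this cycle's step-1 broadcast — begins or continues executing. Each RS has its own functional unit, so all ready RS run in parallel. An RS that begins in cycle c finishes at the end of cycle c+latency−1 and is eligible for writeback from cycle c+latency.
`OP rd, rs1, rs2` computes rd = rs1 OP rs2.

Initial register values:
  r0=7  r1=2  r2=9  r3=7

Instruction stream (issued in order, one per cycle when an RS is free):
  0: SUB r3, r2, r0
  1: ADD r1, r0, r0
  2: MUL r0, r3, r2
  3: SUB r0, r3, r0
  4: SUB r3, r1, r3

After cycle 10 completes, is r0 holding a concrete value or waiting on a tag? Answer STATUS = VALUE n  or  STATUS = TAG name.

STATUS = VALUE -16

cycle 1: issue SUB r3<-Add1 // r0:7,r1:2,r2:9,r3:Add1
cycle 2: issue ADD r1<-Add2 // r0:7,r1:Add2,r2:9,r3:Add1
cycle 3: CDB Add1=2; issue MUL r0<-Mul1 // r0:Mul1,r1:Add2,r2:9,r3:2
cycle 4: CDB Add2=14; issue SUB r0<-Add1 // r0:Add1,r1:14,r2:9,r3:2
cycle 5: issue SUB r3<-Add2 // r0:Add1,r1:14,r2:9,r3:Add2
cycle 6: - // r0:Add1,r1:14,r2:9,r3:Add2
cycle 7: CDB Add2=12 // r0:Add1,r1:14,r2:9,r3:12
cycle 8: CDB Mul1=18 // r0:Add1,r1:14,r2:9,r3:12
cycle 9: - // r0:Add1,r1:14,r2:9,r3:12
cycle 10: CDB Add1=-16 // r0:-16,r1:14,r2:9,r3:12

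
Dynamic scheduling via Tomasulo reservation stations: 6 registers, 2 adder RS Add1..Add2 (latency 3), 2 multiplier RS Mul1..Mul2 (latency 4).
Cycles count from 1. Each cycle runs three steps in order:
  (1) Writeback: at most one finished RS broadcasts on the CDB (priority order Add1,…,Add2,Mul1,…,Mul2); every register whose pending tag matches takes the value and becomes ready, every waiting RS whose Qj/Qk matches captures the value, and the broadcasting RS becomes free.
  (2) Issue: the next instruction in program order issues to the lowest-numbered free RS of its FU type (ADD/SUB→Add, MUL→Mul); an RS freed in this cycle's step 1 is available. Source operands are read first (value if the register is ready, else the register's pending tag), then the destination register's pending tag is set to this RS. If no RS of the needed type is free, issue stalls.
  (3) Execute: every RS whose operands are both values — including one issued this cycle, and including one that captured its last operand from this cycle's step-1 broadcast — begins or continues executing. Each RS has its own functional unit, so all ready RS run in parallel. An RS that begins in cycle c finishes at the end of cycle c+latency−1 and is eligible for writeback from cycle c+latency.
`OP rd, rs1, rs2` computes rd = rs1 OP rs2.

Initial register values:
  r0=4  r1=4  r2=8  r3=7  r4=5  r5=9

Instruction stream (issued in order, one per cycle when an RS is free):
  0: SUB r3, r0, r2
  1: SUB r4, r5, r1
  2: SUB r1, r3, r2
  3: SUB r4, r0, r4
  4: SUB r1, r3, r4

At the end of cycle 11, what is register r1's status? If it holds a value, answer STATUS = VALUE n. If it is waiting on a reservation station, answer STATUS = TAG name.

c1: issue SUB r3<-Add1 | r0:4,r1:4,r2:8,r3:Add1,r4:5,r5:9
c2: issue SUB r4<-Add2 | r0:4,r1:4,r2:8,r3:Add1,r4:Add2,r5:9
c3: stall | r0:4,r1:4,r2:8,r3:Add1,r4:Add2,r5:9
c4: CDB Add1=-4; issue SUB r1<-Add1 | r0:4,r1:Add1,r2:8,r3:-4,r4:Add2,r5:9
c5: CDB Add2=5; issue SUB r4<-Add2 | r0:4,r1:Add1,r2:8,r3:-4,r4:Add2,r5:9
c6: stall | r0:4,r1:Add1,r2:8,r3:-4,r4:Add2,r5:9
c7: CDB Add1=-12; issue SUB r1<-Add1 | r0:4,r1:Add1,r2:8,r3:-4,r4:Add2,r5:9
c8: CDB Add2=-1 | r0:4,r1:Add1,r2:8,r3:-4,r4:-1,r5:9
c9: - | r0:4,r1:Add1,r2:8,r3:-4,r4:-1,r5:9
c10: - | r0:4,r1:Add1,r2:8,r3:-4,r4:-1,r5:9
c11: CDB Add1=-3 | r0:4,r1:-3,r2:8,r3:-4,r4:-1,r5:9

STATUS = VALUE -3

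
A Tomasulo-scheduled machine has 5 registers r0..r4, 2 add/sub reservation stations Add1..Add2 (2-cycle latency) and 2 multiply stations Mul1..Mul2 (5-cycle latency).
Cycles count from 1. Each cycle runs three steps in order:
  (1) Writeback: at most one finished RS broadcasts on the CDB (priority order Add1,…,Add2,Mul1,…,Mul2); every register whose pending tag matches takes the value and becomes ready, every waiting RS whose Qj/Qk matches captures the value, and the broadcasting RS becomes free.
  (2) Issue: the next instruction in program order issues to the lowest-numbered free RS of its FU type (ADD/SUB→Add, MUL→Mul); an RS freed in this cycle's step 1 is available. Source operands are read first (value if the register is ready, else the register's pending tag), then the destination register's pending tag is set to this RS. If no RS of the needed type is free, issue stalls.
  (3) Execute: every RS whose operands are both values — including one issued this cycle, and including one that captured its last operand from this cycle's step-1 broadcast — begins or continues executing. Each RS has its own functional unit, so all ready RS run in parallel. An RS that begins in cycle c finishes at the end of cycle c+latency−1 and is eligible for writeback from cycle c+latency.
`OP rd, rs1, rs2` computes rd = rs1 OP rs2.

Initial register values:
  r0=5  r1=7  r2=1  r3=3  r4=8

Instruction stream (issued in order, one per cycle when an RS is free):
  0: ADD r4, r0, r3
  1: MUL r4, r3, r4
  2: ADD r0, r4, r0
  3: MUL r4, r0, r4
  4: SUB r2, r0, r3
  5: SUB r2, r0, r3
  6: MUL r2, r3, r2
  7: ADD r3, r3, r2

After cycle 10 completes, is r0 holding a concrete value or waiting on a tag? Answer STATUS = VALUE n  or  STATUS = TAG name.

cycle 1: issue ADD r4<-Add1 // r0:5,r1:7,r2:1,r3:3,r4:Add1
cycle 2: issue MUL r4<-Mul1 // r0:5,r1:7,r2:1,r3:3,r4:Mul1
cycle 3: CDB Add1=8; issue ADD r0<-Add1 // r0:Add1,r1:7,r2:1,r3:3,r4:Mul1
cycle 4: issue MUL r4<-Mul2 // r0:Add1,r1:7,r2:1,r3:3,r4:Mul2
cycle 5: issue SUB r2<-Add2 // r0:Add1,r1:7,r2:Add2,r3:3,r4:Mul2
cycle 6: stall // r0:Add1,r1:7,r2:Add2,r3:3,r4:Mul2
cycle 7: stall // r0:Add1,r1:7,r2:Add2,r3:3,r4:Mul2
cycle 8: CDB Mul1=24; stall // r0:Add1,r1:7,r2:Add2,r3:3,r4:Mul2
cycle 9: stall // r0:Add1,r1:7,r2:Add2,r3:3,r4:Mul2
cycle 10: CDB Add1=29; issue SUB r2<-Add1 // r0:29,r1:7,r2:Add1,r3:3,r4:Mul2

STATUS = VALUE 29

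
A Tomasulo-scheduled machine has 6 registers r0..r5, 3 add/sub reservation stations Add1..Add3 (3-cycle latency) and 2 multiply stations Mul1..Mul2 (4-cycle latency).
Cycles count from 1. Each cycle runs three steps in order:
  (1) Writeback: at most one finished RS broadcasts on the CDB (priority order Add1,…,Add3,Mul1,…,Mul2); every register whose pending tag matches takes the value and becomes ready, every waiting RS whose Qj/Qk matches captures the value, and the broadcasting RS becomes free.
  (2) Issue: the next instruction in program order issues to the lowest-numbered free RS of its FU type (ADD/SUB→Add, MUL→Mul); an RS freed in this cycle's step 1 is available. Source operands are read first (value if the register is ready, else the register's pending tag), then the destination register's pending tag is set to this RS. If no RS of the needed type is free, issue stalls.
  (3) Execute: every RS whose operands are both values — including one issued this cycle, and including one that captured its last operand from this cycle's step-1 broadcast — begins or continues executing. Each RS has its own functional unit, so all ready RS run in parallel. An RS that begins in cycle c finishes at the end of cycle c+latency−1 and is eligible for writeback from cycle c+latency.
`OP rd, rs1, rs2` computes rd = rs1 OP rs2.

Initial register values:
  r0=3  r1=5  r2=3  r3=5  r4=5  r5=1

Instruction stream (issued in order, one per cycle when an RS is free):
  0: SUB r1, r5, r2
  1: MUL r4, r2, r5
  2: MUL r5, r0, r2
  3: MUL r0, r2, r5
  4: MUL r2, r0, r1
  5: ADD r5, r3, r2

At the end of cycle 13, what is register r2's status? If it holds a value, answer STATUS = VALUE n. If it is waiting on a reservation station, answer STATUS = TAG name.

STATUS = TAG Mul2

  c1: issue SUB r1<-Add1  regs: r0:3,r1:Add1,r2:3,r3:5,r4:5,r5:1
  c2: issue MUL r4<-Mul1  regs: r0:3,r1:Add1,r2:3,r3:5,r4:Mul1,r5:1
  c3: issue MUL r5<-Mul2  regs: r0:3,r1:Add1,r2:3,r3:5,r4:Mul1,r5:Mul2
  c4: CDB Add1=-2; stall  regs: r0:3,r1:-2,r2:3,r3:5,r4:Mul1,r5:Mul2
  c5: stall  regs: r0:3,r1:-2,r2:3,r3:5,r4:Mul1,r5:Mul2
  c6: CDB Mul1=3; issue MUL r0<-Mul1  regs: r0:Mul1,r1:-2,r2:3,r3:5,r4:3,r5:Mul2
  c7: CDB Mul2=9; issue MUL r2<-Mul2  regs: r0:Mul1,r1:-2,r2:Mul2,r3:5,r4:3,r5:9
  c8: issue ADD r5<-Add1  regs: r0:Mul1,r1:-2,r2:Mul2,r3:5,r4:3,r5:Add1
  c9: -  regs: r0:Mul1,r1:-2,r2:Mul2,r3:5,r4:3,r5:Add1
  c10: -  regs: r0:Mul1,r1:-2,r2:Mul2,r3:5,r4:3,r5:Add1
  c11: CDB Mul1=27  regs: r0:27,r1:-2,r2:Mul2,r3:5,r4:3,r5:Add1
  c12: -  regs: r0:27,r1:-2,r2:Mul2,r3:5,r4:3,r5:Add1
  c13: -  regs: r0:27,r1:-2,r2:Mul2,r3:5,r4:3,r5:Add1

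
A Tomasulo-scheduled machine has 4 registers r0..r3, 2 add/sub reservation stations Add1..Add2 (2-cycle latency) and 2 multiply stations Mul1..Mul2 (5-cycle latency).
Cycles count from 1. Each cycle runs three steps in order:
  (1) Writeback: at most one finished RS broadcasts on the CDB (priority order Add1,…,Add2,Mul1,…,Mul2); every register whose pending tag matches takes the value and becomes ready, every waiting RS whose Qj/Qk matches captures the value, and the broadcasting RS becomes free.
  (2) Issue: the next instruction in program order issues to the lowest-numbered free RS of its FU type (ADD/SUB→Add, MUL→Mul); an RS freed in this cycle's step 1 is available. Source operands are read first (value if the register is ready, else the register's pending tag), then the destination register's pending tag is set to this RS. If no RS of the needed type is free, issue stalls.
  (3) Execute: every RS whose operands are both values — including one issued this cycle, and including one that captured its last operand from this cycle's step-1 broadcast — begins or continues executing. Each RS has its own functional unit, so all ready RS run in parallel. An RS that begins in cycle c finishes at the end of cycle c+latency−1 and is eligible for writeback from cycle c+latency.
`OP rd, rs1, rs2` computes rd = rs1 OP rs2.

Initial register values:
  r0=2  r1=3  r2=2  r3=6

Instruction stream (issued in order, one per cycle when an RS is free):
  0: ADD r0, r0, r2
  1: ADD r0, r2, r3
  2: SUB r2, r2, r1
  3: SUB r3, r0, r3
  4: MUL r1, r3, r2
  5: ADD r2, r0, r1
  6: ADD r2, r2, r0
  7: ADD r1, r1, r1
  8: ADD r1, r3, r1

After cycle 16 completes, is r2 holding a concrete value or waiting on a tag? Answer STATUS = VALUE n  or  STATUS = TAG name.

STATUS = VALUE 14

  c1: issue ADD r0<-Add1  regs: r0:Add1,r1:3,r2:2,r3:6
  c2: issue ADD r0<-Add2  regs: r0:Add2,r1:3,r2:2,r3:6
  c3: CDB Add1=4; issue SUB r2<-Add1  regs: r0:Add2,r1:3,r2:Add1,r3:6
  c4: CDB Add2=8; issue SUB r3<-Add2  regs: r0:8,r1:3,r2:Add1,r3:Add2
  c5: CDB Add1=-1; issue MUL r1<-Mul1  regs: r0:8,r1:Mul1,r2:-1,r3:Add2
  c6: CDB Add2=2; issue ADD r2<-Add1  regs: r0:8,r1:Mul1,r2:Add1,r3:2
  c7: issue ADD r2<-Add2  regs: r0:8,r1:Mul1,r2:Add2,r3:2
  c8: stall  regs: r0:8,r1:Mul1,r2:Add2,r3:2
  c9: stall  regs: r0:8,r1:Mul1,r2:Add2,r3:2
  c10: stall  regs: r0:8,r1:Mul1,r2:Add2,r3:2
  c11: CDB Mul1=-2; stall  regs: r0:8,r1:-2,r2:Add2,r3:2
  c12: stall  regs: r0:8,r1:-2,r2:Add2,r3:2
  c13: CDB Add1=6; issue ADD r1<-Add1  regs: r0:8,r1:Add1,r2:Add2,r3:2
  c14: stall  regs: r0:8,r1:Add1,r2:Add2,r3:2
  c15: CDB Add1=-4; issue ADD r1<-Add1  regs: r0:8,r1:Add1,r2:Add2,r3:2
  c16: CDB Add2=14  regs: r0:8,r1:Add1,r2:14,r3:2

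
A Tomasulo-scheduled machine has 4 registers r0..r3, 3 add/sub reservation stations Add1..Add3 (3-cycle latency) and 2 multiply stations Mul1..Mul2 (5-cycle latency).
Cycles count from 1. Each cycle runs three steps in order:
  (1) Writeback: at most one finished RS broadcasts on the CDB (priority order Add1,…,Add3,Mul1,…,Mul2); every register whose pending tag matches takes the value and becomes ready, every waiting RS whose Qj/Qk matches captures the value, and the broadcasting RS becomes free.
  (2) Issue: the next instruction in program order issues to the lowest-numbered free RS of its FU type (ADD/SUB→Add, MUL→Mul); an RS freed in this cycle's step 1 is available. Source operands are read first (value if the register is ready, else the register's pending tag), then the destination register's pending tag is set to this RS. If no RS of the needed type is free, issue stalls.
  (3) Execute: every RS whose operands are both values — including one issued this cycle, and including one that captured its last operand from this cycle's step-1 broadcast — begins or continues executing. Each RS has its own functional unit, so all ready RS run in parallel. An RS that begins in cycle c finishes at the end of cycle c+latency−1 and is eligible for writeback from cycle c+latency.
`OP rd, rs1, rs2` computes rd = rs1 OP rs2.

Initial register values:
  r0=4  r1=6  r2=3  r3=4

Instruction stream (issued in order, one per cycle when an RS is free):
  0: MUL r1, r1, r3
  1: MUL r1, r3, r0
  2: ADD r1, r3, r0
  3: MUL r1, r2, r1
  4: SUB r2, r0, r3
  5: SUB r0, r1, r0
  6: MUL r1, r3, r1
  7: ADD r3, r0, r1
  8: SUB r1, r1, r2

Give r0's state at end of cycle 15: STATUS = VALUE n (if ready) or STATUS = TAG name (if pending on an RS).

STATUS = VALUE 20

  c1: issue MUL r1<-Mul1  regs: r0:4,r1:Mul1,r2:3,r3:4
  c2: issue MUL r1<-Mul2  regs: r0:4,r1:Mul2,r2:3,r3:4
  c3: issue ADD r1<-Add1  regs: r0:4,r1:Add1,r2:3,r3:4
  c4: stall  regs: r0:4,r1:Add1,r2:3,r3:4
  c5: stall  regs: r0:4,r1:Add1,r2:3,r3:4
  c6: CDB Add1=8; stall  regs: r0:4,r1:8,r2:3,r3:4
  c7: CDB Mul1=24; issue MUL r1<-Mul1  regs: r0:4,r1:Mul1,r2:3,r3:4
  c8: CDB Mul2=16; issue SUB r2<-Add1  regs: r0:4,r1:Mul1,r2:Add1,r3:4
  c9: issue SUB r0<-Add2  regs: r0:Add2,r1:Mul1,r2:Add1,r3:4
  c10: issue MUL r1<-Mul2  regs: r0:Add2,r1:Mul2,r2:Add1,r3:4
  c11: CDB Add1=0; issue ADD r3<-Add1  regs: r0:Add2,r1:Mul2,r2:0,r3:Add1
  c12: CDB Mul1=24; issue SUB r1<-Add3  regs: r0:Add2,r1:Add3,r2:0,r3:Add1
  c13: -  regs: r0:Add2,r1:Add3,r2:0,r3:Add1
  c14: -  regs: r0:Add2,r1:Add3,r2:0,r3:Add1
  c15: CDB Add2=20  regs: r0:20,r1:Add3,r2:0,r3:Add1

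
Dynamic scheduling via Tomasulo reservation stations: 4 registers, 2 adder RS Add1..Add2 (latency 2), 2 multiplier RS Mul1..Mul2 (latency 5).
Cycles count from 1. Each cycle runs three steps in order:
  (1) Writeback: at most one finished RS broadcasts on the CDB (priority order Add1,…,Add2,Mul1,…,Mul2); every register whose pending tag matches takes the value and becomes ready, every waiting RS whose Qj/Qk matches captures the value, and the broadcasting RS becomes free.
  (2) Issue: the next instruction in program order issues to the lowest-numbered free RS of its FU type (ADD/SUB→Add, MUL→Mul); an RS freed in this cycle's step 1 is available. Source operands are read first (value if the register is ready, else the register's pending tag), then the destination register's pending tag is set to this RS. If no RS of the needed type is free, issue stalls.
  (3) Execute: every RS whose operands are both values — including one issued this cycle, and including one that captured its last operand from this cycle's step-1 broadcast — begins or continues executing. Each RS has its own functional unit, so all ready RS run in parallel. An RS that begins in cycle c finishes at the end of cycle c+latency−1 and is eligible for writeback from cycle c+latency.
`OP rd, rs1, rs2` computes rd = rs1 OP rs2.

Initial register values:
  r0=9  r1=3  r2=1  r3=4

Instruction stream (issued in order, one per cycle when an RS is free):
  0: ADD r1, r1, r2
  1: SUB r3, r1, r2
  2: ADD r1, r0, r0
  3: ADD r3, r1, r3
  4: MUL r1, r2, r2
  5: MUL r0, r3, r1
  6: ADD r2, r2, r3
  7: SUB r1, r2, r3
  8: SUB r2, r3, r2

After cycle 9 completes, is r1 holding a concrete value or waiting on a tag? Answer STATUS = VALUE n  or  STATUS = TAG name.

STATUS = TAG Add2

cycle 1: issue ADD r1<-Add1 // r0:9,r1:Add1,r2:1,r3:4
cycle 2: issue SUB r3<-Add2 // r0:9,r1:Add1,r2:1,r3:Add2
cycle 3: CDB Add1=4; issue ADD r1<-Add1 // r0:9,r1:Add1,r2:1,r3:Add2
cycle 4: stall // r0:9,r1:Add1,r2:1,r3:Add2
cycle 5: CDB Add1=18; issue ADD r3<-Add1 // r0:9,r1:18,r2:1,r3:Add1
cycle 6: CDB Add2=3; issue MUL r1<-Mul1 // r0:9,r1:Mul1,r2:1,r3:Add1
cycle 7: issue MUL r0<-Mul2 // r0:Mul2,r1:Mul1,r2:1,r3:Add1
cycle 8: CDB Add1=21; issue ADD r2<-Add1 // r0:Mul2,r1:Mul1,r2:Add1,r3:21
cycle 9: issue SUB r1<-Add2 // r0:Mul2,r1:Add2,r2:Add1,r3:21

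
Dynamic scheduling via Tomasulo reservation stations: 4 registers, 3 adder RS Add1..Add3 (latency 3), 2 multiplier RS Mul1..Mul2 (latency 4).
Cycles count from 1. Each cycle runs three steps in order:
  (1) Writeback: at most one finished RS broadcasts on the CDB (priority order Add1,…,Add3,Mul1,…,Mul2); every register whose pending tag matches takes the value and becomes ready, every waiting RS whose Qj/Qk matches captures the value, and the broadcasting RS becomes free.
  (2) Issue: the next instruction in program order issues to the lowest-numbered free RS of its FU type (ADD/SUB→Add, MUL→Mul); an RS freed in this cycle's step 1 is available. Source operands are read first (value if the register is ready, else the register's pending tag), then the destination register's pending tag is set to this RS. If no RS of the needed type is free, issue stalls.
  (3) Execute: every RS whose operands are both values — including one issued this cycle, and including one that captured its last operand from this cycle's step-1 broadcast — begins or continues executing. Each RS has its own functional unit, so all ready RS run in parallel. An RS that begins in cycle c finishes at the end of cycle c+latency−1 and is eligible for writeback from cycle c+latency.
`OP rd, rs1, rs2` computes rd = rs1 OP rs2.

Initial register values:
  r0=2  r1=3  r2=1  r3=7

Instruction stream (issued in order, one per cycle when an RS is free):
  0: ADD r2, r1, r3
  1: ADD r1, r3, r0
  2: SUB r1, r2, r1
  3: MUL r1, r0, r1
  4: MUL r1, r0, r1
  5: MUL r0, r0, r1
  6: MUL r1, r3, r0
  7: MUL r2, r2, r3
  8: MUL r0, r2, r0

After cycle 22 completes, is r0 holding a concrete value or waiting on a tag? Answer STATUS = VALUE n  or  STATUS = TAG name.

STATUS = VALUE 8

  c1: issue ADD r2<-Add1  regs: r0:2,r1:3,r2:Add1,r3:7
  c2: issue ADD r1<-Add2  regs: r0:2,r1:Add2,r2:Add1,r3:7
  c3: issue SUB r1<-Add3  regs: r0:2,r1:Add3,r2:Add1,r3:7
  c4: CDB Add1=10; issue MUL r1<-Mul1  regs: r0:2,r1:Mul1,r2:10,r3:7
  c5: CDB Add2=9; issue MUL r1<-Mul2  regs: r0:2,r1:Mul2,r2:10,r3:7
  c6: stall  regs: r0:2,r1:Mul2,r2:10,r3:7
  c7: stall  regs: r0:2,r1:Mul2,r2:10,r3:7
  c8: CDB Add3=1; stall  regs: r0:2,r1:Mul2,r2:10,r3:7
  c9: stall  regs: r0:2,r1:Mul2,r2:10,r3:7
  c10: stall  regs: r0:2,r1:Mul2,r2:10,r3:7
  c11: stall  regs: r0:2,r1:Mul2,r2:10,r3:7
  c12: CDB Mul1=2; issue MUL r0<-Mul1  regs: r0:Mul1,r1:Mul2,r2:10,r3:7
  c13: stall  regs: r0:Mul1,r1:Mul2,r2:10,r3:7
  c14: stall  regs: r0:Mul1,r1:Mul2,r2:10,r3:7
  c15: stall  regs: r0:Mul1,r1:Mul2,r2:10,r3:7
  c16: CDB Mul2=4; issue MUL r1<-Mul2  regs: r0:Mul1,r1:Mul2,r2:10,r3:7
  c17: stall  regs: r0:Mul1,r1:Mul2,r2:10,r3:7
  c18: stall  regs: r0:Mul1,r1:Mul2,r2:10,r3:7
  c19: stall  regs: r0:Mul1,r1:Mul2,r2:10,r3:7
  c20: CDB Mul1=8; issue MUL r2<-Mul1  regs: r0:8,r1:Mul2,r2:Mul1,r3:7
  c21: stall  regs: r0:8,r1:Mul2,r2:Mul1,r3:7
  c22: stall  regs: r0:8,r1:Mul2,r2:Mul1,r3:7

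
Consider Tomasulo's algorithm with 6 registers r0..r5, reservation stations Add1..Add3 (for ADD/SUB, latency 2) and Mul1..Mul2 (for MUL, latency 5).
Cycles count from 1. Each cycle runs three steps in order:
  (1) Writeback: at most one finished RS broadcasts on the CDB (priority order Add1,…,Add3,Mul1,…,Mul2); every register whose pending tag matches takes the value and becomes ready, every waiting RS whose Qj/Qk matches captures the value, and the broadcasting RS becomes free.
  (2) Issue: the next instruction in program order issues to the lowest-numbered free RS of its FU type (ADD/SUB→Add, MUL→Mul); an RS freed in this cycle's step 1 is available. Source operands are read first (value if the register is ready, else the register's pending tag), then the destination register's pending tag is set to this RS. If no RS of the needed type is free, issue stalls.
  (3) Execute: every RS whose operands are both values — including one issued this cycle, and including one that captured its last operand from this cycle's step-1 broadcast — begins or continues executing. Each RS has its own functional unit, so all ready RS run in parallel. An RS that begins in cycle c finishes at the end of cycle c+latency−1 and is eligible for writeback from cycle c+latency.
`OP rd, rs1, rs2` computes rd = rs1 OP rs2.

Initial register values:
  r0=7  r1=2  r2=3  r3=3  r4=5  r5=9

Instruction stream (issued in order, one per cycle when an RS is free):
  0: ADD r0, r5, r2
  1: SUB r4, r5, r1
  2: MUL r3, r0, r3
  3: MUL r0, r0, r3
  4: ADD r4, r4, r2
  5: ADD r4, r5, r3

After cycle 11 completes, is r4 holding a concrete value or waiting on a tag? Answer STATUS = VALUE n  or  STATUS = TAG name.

cycle 1: issue ADD r0<-Add1 // r0:Add1,r1:2,r2:3,r3:3,r4:5,r5:9
cycle 2: issue SUB r4<-Add2 // r0:Add1,r1:2,r2:3,r3:3,r4:Add2,r5:9
cycle 3: CDB Add1=12; issue MUL r3<-Mul1 // r0:12,r1:2,r2:3,r3:Mul1,r4:Add2,r5:9
cycle 4: CDB Add2=7; issue MUL r0<-Mul2 // r0:Mul2,r1:2,r2:3,r3:Mul1,r4:7,r5:9
cycle 5: issue ADD r4<-Add1 // r0:Mul2,r1:2,r2:3,r3:Mul1,r4:Add1,r5:9
cycle 6: issue ADD r4<-Add2 // r0:Mul2,r1:2,r2:3,r3:Mul1,r4:Add2,r5:9
cycle 7: CDB Add1=10 // r0:Mul2,r1:2,r2:3,r3:Mul1,r4:Add2,r5:9
cycle 8: CDB Mul1=36 // r0:Mul2,r1:2,r2:3,r3:36,r4:Add2,r5:9
cycle 9: - // r0:Mul2,r1:2,r2:3,r3:36,r4:Add2,r5:9
cycle 10: CDB Add2=45 // r0:Mul2,r1:2,r2:3,r3:36,r4:45,r5:9
cycle 11: - // r0:Mul2,r1:2,r2:3,r3:36,r4:45,r5:9

STATUS = VALUE 45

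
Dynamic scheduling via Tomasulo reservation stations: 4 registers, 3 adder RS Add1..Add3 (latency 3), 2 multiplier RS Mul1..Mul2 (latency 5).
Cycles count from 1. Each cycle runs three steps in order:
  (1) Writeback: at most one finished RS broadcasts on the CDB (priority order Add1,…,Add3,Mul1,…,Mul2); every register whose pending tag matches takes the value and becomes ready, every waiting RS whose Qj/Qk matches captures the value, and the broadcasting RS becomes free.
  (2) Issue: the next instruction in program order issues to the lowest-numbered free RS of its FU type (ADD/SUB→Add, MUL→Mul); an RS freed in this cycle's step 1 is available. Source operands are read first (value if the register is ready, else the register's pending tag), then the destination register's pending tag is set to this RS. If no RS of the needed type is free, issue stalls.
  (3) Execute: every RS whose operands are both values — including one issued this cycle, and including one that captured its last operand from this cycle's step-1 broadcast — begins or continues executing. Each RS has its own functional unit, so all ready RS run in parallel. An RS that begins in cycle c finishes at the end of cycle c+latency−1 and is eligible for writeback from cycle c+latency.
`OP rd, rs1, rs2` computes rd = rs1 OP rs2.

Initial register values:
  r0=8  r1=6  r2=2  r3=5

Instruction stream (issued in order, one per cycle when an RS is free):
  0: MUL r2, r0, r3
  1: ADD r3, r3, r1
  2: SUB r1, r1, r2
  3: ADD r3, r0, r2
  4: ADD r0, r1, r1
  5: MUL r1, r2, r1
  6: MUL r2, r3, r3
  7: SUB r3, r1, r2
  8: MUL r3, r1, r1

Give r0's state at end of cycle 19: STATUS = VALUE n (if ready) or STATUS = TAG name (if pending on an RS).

  c1: issue MUL r2<-Mul1  regs: r0:8,r1:6,r2:Mul1,r3:5
  c2: issue ADD r3<-Add1  regs: r0:8,r1:6,r2:Mul1,r3:Add1
  c3: issue SUB r1<-Add2  regs: r0:8,r1:Add2,r2:Mul1,r3:Add1
  c4: issue ADD r3<-Add3  regs: r0:8,r1:Add2,r2:Mul1,r3:Add3
  c5: CDB Add1=11; issue ADD r0<-Add1  regs: r0:Add1,r1:Add2,r2:Mul1,r3:Add3
  c6: CDB Mul1=40; issue MUL r1<-Mul1  regs: r0:Add1,r1:Mul1,r2:40,r3:Add3
  c7: issue MUL r2<-Mul2  regs: r0:Add1,r1:Mul1,r2:Mul2,r3:Add3
  c8: stall  regs: r0:Add1,r1:Mul1,r2:Mul2,r3:Add3
  c9: CDB Add2=-34; issue SUB r3<-Add2  regs: r0:Add1,r1:Mul1,r2:Mul2,r3:Add2
  c10: CDB Add3=48; stall  regs: r0:Add1,r1:Mul1,r2:Mul2,r3:Add2
  c11: stall  regs: r0:Add1,r1:Mul1,r2:Mul2,r3:Add2
  c12: CDB Add1=-68; stall  regs: r0:-68,r1:Mul1,r2:Mul2,r3:Add2
  c13: stall  regs: r0:-68,r1:Mul1,r2:Mul2,r3:Add2
  c14: CDB Mul1=-1360; issue MUL r3<-Mul1  regs: r0:-68,r1:-1360,r2:Mul2,r3:Mul1
  c15: CDB Mul2=2304  regs: r0:-68,r1:-1360,r2:2304,r3:Mul1
  c16: -  regs: r0:-68,r1:-1360,r2:2304,r3:Mul1
  c17: -  regs: r0:-68,r1:-1360,r2:2304,r3:Mul1
  c18: CDB Add2=-3664  regs: r0:-68,r1:-1360,r2:2304,r3:Mul1
  c19: CDB Mul1=1849600  regs: r0:-68,r1:-1360,r2:2304,r3:1849600

STATUS = VALUE -68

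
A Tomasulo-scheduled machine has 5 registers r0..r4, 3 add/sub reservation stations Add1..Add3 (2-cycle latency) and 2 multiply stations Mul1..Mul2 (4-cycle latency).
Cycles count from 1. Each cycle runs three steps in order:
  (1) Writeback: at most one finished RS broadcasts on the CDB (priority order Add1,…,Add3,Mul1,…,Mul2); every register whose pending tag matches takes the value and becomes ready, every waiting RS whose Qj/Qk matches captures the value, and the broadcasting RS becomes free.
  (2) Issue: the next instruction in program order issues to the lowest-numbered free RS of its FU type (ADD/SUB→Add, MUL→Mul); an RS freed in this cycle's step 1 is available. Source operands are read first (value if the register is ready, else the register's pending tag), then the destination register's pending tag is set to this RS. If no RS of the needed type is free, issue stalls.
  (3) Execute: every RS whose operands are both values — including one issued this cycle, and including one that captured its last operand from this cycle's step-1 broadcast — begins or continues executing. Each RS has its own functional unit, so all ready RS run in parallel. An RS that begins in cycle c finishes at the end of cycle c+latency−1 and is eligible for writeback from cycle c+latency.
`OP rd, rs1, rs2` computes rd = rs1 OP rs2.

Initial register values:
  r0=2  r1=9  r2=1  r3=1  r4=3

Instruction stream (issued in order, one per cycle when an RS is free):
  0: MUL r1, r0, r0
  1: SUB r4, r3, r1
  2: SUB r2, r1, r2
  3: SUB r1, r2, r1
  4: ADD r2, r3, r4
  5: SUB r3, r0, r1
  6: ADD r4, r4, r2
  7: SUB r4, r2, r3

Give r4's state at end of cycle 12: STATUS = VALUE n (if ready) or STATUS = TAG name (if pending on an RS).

  c1: issue MUL r1<-Mul1  regs: r0:2,r1:Mul1,r2:1,r3:1,r4:3
  c2: issue SUB r4<-Add1  regs: r0:2,r1:Mul1,r2:1,r3:1,r4:Add1
  c3: issue SUB r2<-Add2  regs: r0:2,r1:Mul1,r2:Add2,r3:1,r4:Add1
  c4: issue SUB r1<-Add3  regs: r0:2,r1:Add3,r2:Add2,r3:1,r4:Add1
  c5: CDB Mul1=4; stall  regs: r0:2,r1:Add3,r2:Add2,r3:1,r4:Add1
  c6: stall  regs: r0:2,r1:Add3,r2:Add2,r3:1,r4:Add1
  c7: CDB Add1=-3; issue ADD r2<-Add1  regs: r0:2,r1:Add3,r2:Add1,r3:1,r4:-3
  c8: CDB Add2=3; issue SUB r3<-Add2  regs: r0:2,r1:Add3,r2:Add1,r3:Add2,r4:-3
  c9: CDB Add1=-2; issue ADD r4<-Add1  regs: r0:2,r1:Add3,r2:-2,r3:Add2,r4:Add1
  c10: CDB Add3=-1; issue SUB r4<-Add3  regs: r0:2,r1:-1,r2:-2,r3:Add2,r4:Add3
  c11: CDB Add1=-5  regs: r0:2,r1:-1,r2:-2,r3:Add2,r4:Add3
  c12: CDB Add2=3  regs: r0:2,r1:-1,r2:-2,r3:3,r4:Add3

STATUS = TAG Add3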